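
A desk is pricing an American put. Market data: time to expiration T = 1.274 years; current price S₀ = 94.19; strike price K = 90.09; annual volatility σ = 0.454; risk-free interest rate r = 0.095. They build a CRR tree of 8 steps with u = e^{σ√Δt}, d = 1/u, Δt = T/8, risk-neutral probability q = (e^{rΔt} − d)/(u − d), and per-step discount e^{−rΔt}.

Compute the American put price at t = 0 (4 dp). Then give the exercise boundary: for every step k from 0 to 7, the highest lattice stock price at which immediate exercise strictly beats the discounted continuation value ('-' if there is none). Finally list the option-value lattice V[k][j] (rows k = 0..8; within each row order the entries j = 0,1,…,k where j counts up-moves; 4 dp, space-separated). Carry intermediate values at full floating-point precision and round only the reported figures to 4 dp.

price = 12.2775
boundary = - - - 54.6961 45.6324 54.6961 65.5600 54.6961
tree:
12.2775
18.0579 6.7965
25.7391 10.8279 2.9196
35.3939 16.7448 5.1641 0.7347
44.4576 24.9397 8.9539 1.4819 0.0000
52.0193 35.3939 15.1109 2.9891 0.0000 0.0000
58.3280 44.4576 24.5300 6.0292 0.0000 0.0000 0.0000
63.5913 52.0193 35.3939 12.1613 0.0000 0.0000 0.0000 0.0000
67.9824 58.3280 44.4576 24.5300 0.0000 0.0000 0.0000 0.0000 0.0000

params: Δt=0.15925 u=1.19862 d=0.83429 q=0.49667 e^(-rΔt)=0.98499
t_8 payoffs: 67.9824 58.3280 44.4576 24.5300 0.0000 0.0000 0.0000 0.0000 0.0000
t_7: node(7,0) S=26.4987 payoff=63.5913 vs cont=62.2386 → 63.5913 [stop]  node(7,1) S=38.0707 payoff=52.0193 vs cont=50.6666 → 52.0193 [stop]  node(7,2) S=54.6961 payoff=35.3939 vs cont=34.0412 → 35.3939 [stop]  node(7,3) S=78.5818 payoff=11.5082 vs cont=12.1613 → 12.1613 [wait]  node(7,4) S=112.8984 payoff=0.0000 vs cont=0.0000 → 0.0000 [wait]  node(7,5) S=162.2009 payoff=0.0000 vs cont=0.0000 → 0.0000 [wait]  node(7,6) S=233.0338 payoff=0.0000 vs cont=0.0000 → 0.0000 [wait]  node(7,7) S=334.7993 payoff=0.0000 vs cont=0.0000 → 0.0000 [wait]  ⇒ S*(7)=54.6961
t_6: node(6,0) S=31.7620 payoff=58.3280 vs cont=56.9753 → 58.3280 [stop]  node(6,1) S=45.6324 payoff=44.4576 vs cont=43.1049 → 44.4576 [stop]  node(6,2) S=65.5600 payoff=24.5300 vs cont=23.4968 → 24.5300 [stop]  node(6,3) S=94.1900 payoff=0.0000 vs cont=6.0292 → 6.0292 [wait]  node(6,4) S=135.3226 payoff=0.0000 vs cont=0.0000 → 0.0000 [wait]  node(6,5) S=194.4178 payoff=0.0000 vs cont=0.0000 → 0.0000 [wait]  node(6,6) S=279.3198 payoff=0.0000 vs cont=0.0000 → 0.0000 [wait]  ⇒ S*(6)=65.5600
t_5: node(5,0) S=38.0707 payoff=52.0193 vs cont=50.6666 → 52.0193 [stop]  node(5,1) S=54.6961 payoff=35.3939 vs cont=34.0412 → 35.3939 [stop]  node(5,2) S=78.5818 payoff=11.5082 vs cont=15.1109 → 15.1109 [wait]  node(5,3) S=112.8984 payoff=0.0000 vs cont=2.9891 → 2.9891 [wait]  node(5,4) S=162.2009 payoff=0.0000 vs cont=0.0000 → 0.0000 [wait]  node(5,5) S=233.0338 payoff=0.0000 vs cont=0.0000 → 0.0000 [wait]  ⇒ S*(5)=54.6961
t_4: node(4,0) S=45.6324 payoff=44.4576 vs cont=43.1049 → 44.4576 [stop]  node(4,1) S=65.5600 payoff=24.5300 vs cont=24.9397 → 24.9397 [wait]  node(4,2) S=94.1900 payoff=0.0000 vs cont=8.9539 → 8.9539 [wait]  node(4,3) S=135.3226 payoff=0.0000 vs cont=1.4819 → 1.4819 [wait]  node(4,4) S=194.4178 payoff=0.0000 vs cont=0.0000 → 0.0000 [wait]  ⇒ S*(4)=45.6324
t_3: node(3,0) S=54.6961 payoff=35.3939 vs cont=34.2417 → 35.3939 [stop]  node(3,1) S=78.5818 payoff=11.5082 vs cont=16.7448 → 16.7448 [wait]  node(3,2) S=112.8984 payoff=0.0000 vs cont=5.1641 → 5.1641 [wait]  node(3,3) S=162.2009 payoff=0.0000 vs cont=0.7347 → 0.7347 [wait]  ⇒ S*(3)=54.6961
t_2: node(2,0) S=65.5600 payoff=24.5300 vs cont=25.7391 → 25.7391 [wait]  node(2,1) S=94.1900 payoff=0.0000 vs cont=10.8279 → 10.8279 [wait]  node(2,2) S=135.3226 payoff=0.0000 vs cont=2.9196 → 2.9196 [wait]  ⇒ S*(2)=-
t_1: node(1,0) S=78.5818 payoff=11.5082 vs cont=18.0579 → 18.0579 [wait]  node(1,1) S=112.8984 payoff=0.0000 vs cont=6.7965 → 6.7965 [wait]  ⇒ S*(1)=-
t_0: node(0,0) S=94.1900 payoff=0.0000 vs cont=12.2775 → 12.2775 [wait]  ⇒ S*(0)=-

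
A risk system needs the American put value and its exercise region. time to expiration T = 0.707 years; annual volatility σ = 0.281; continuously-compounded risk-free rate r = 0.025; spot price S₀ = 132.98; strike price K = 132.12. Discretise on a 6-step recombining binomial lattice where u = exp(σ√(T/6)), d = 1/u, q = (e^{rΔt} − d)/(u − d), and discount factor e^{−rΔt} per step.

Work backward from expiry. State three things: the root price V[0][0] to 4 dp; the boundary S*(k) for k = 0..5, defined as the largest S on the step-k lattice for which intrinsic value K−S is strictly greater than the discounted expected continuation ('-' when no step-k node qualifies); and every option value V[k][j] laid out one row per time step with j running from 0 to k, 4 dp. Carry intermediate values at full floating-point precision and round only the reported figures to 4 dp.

params: Δt=0.11783 u=1.10126 d=0.90805 q=0.49117 e^(-rΔt)=0.99706
t_6 payoffs: 57.5717 41.7091 22.4713 0.0000 0.0000 0.0000 0.0000
t_5: node(5,0) S=82.0974 payoff=50.0226 vs cont=49.6340 → 50.0226 [stop]  node(5,1) S=99.5663 payoff=32.5537 vs cont=32.1651 → 32.5537 [stop]  node(5,2) S=120.7522 payoff=11.3678 vs cont=11.4004 → 11.4004 [wait]  node(5,3) S=146.4461 payoff=0.0000 vs cont=0.0000 → 0.0000 [wait]  node(5,4) S=177.6072 payoff=0.0000 vs cont=0.0000 → 0.0000 [wait]  node(5,5) S=215.3988 payoff=0.0000 vs cont=0.0000 → 0.0000 [wait]  ⇒ S*(5)=99.5663
t_4: node(4,0) S=90.4109 payoff=41.7091 vs cont=41.3205 → 41.7091 [stop]  node(4,1) S=109.6487 payoff=22.4713 vs cont=22.0986 → 22.4713 [stop]  node(4,2) S=132.9800 payoff=0.0000 vs cont=5.7838 → 5.7838 [wait]  node(4,3) S=161.2758 payoff=0.0000 vs cont=0.0000 → 0.0000 [wait]  node(4,4) S=195.5924 payoff=0.0000 vs cont=0.0000 → 0.0000 [wait]  ⇒ S*(4)=109.6487
t_3: node(3,0) S=99.5663 payoff=32.5537 vs cont=32.1651 → 32.5537 [stop]  node(3,1) S=120.7522 payoff=11.3678 vs cont=14.2328 → 14.2328 [wait]  node(3,2) S=146.4461 payoff=0.0000 vs cont=2.9343 → 2.9343 [wait]  node(3,3) S=177.6072 payoff=0.0000 vs cont=0.0000 → 0.0000 [wait]  ⇒ S*(3)=99.5663
t_2: node(2,0) S=109.6487 payoff=22.4713 vs cont=23.4857 → 23.4857 [wait]  node(2,1) S=132.9800 payoff=0.0000 vs cont=8.6577 → 8.6577 [wait]  node(2,2) S=161.2758 payoff=0.0000 vs cont=1.4886 → 1.4886 [wait]  ⇒ S*(2)=-
t_1: node(1,0) S=120.7522 payoff=11.3678 vs cont=16.1550 → 16.1550 [wait]  node(1,1) S=146.4461 payoff=0.0000 vs cont=5.1214 → 5.1214 [wait]  ⇒ S*(1)=-
t_0: node(0,0) S=132.9800 payoff=0.0000 vs cont=10.7040 → 10.7040 [wait]  ⇒ S*(0)=-

price = 10.7040
boundary = - - - 99.5663 109.6487 99.5663
tree:
10.7040
16.1550 5.1214
23.4857 8.6577 1.4886
32.5537 14.2328 2.9343 0.0000
41.7091 22.4713 5.7838 0.0000 0.0000
50.0226 32.5537 11.4004 0.0000 0.0000 0.0000
57.5717 41.7091 22.4713 0.0000 0.0000 0.0000 0.0000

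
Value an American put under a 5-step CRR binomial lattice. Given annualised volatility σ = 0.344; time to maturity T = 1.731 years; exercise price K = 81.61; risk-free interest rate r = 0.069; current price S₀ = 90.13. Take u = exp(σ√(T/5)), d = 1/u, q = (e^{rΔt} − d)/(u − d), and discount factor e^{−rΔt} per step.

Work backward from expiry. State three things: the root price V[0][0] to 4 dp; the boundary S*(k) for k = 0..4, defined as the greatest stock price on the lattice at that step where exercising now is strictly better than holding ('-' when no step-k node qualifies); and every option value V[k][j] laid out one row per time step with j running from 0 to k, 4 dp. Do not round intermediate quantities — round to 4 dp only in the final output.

Δt=0.34620, u=1.22434, d=0.81676, q=0.50889, disc=e^(-rΔt)=0.97640
k=5 terminal: V=max(K-S,0) → 48.8494 32.5013 7.9951 0.0000 0.0000 0.0000
k=4: j=0 S=40.1102 intr=41.4998 cont=39.5734 V=41.4998[EX]; j=1 S=60.1260 intr=21.4840 cont=19.5576 V=21.4840[EX]; j=2 S=90.1300 intr=0.0000 cont=3.8338 V=3.8338[hold]; j=3 S=135.1066 intr=0.0000 cont=0.0000 V=0.0000[hold]; j=4 S=202.5273 intr=0.0000 cont=0.0000 V=0.0000[hold]  S*(4)=60.1260
k=3: j=0 S=49.1087 intr=32.5013 cont=30.5749 V=32.5013[EX]; j=1 S=73.6149 intr=7.9951 cont=12.2070 V=12.2070[hold]; j=2 S=110.3501 intr=0.0000 cont=1.8384 V=1.8384[hold]; j=3 S=165.4169 intr=0.0000 cont=0.0000 V=0.0000[hold]  S*(3)=49.1087
k=2: j=0 S=60.1260 intr=21.4840 cont=21.6504 V=21.6504[hold]; j=1 S=90.1300 intr=0.0000 cont=6.7670 V=6.7670[hold]; j=2 S=135.1066 intr=0.0000 cont=0.8816 V=0.8816[hold]  S*(2)=-
k=1: j=0 S=73.6149 intr=7.9951 cont=13.7442 V=13.7442[hold]; j=1 S=110.3501 intr=0.0000 cont=3.6829 V=3.6829[hold]  S*(1)=-
k=0: j=0 S=90.1300 intr=0.0000 cont=8.4206 V=8.4206[hold]  S*(0)=-

price = 8.4206
boundary = - - - 49.1087 60.1260
tree:
8.4206
13.7442 3.6829
21.6504 6.7670 0.8816
32.5013 12.2070 1.8384 0.0000
41.4998 21.4840 3.8338 0.0000 0.0000
48.8494 32.5013 7.9951 0.0000 0.0000 0.0000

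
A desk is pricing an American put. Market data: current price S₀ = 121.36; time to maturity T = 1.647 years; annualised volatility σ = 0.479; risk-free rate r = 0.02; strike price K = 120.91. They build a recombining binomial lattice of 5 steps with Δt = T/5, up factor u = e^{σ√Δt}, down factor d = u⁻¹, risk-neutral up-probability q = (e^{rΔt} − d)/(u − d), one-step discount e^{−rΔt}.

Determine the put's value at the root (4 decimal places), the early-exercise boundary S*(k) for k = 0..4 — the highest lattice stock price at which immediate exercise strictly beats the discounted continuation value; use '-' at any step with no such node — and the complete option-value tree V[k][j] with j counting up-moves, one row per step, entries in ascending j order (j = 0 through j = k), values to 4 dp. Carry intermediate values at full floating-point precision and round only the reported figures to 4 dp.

Δt=0.32940  u=1.31642  d=0.75964  q=0.44357  discount=0.99343
step 5 (expiry): payoffs max(K−S,0) = 90.2122 67.7121 28.7204 0.0000 0.0000 0.0000
step 4: (k=4,j=0): S=40.4111, (K−S)⁺=80.4989, hold=79.7050 ⇒ V=80.4989 exercise | (k=4,j=1): S=70.0306, (K−S)⁺=50.8794, hold=50.0854 ⇒ V=50.8794 exercise | (k=4,j=2): S=121.3600, (K−S)⁺=0.0000, hold=15.8759 ⇒ V=15.8759 continue | (k=4,j=3): S=210.3115, (K−S)⁺=0.0000, hold=0.0000 ⇒ V=0.0000 continue | (k=4,j=4): S=364.4606, (K−S)⁺=0.0000, hold=0.0000 ⇒ V=0.0000 continue  boundary S*=70.0306
step 3: (k=3,j=0): S=53.1979, (K−S)⁺=67.7121, hold=66.9182 ⇒ V=67.7121 exercise | (k=3,j=1): S=92.1896, (K−S)⁺=28.7204, hold=35.1207 ⇒ V=35.1207 continue | (k=3,j=2): S=159.7605, (K−S)⁺=0.0000, hold=8.7758 ⇒ V=8.7758 continue | (k=3,j=3): S=276.8578, (K−S)⁺=0.0000, hold=0.0000 ⇒ V=0.0000 continue  boundary S*=53.1979
step 2: (k=2,j=0): S=70.0306, (K−S)⁺=50.8794, hold=52.9058 ⇒ V=52.9058 continue | (k=2,j=1): S=121.3600, (K−S)⁺=0.0000, hold=23.2809 ⇒ V=23.2809 continue | (k=2,j=2): S=210.3115, (K−S)⁺=0.0000, hold=4.8510 ⇒ V=4.8510 continue  boundary S*=-
step 1: (k=1,j=0): S=92.1896, (K−S)⁺=28.7204, hold=39.5039 ⇒ V=39.5039 continue | (k=1,j=1): S=159.7605, (K−S)⁺=0.0000, hold=15.0067 ⇒ V=15.0067 continue  boundary S*=-
step 0: (k=0,j=0): S=121.3600, (K−S)⁺=0.0000, hold=28.4496 ⇒ V=28.4496 continue  boundary S*=-

price = 28.4496
boundary = - - - 53.1979 70.0306
tree:
28.4496
39.5039 15.0067
52.9058 23.2809 4.8510
67.7121 35.1207 8.7758 0.0000
80.4989 50.8794 15.8759 0.0000 0.0000
90.2122 67.7121 28.7204 0.0000 0.0000 0.0000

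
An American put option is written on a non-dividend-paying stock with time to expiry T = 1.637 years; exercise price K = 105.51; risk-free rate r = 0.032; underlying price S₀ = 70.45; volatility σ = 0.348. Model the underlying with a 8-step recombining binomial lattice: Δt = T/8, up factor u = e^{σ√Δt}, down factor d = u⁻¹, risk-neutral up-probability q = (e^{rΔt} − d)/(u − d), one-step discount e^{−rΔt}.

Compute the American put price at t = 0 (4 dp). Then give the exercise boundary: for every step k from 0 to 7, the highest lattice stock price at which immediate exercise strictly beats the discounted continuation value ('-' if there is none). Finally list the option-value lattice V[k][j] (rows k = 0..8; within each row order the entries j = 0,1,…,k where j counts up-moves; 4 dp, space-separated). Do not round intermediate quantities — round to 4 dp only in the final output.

params: Δt=0.20463 u=1.17049 d=0.85435 q=0.48151 e^(-rΔt)=0.99347
t_8 payoffs: 85.5137 78.1143 67.9768 54.0881 35.0600 8.9908 0.0000 0.0000 0.0000
t_7: node(7,0) S=23.4054 payoff=82.1046 vs cont=81.4160 → 82.1046 [stop]  node(7,1) S=32.0663 payoff=73.4437 vs cont=72.7551 → 73.4437 [stop]  node(7,2) S=43.9321 payoff=61.5779 vs cont=60.8893 → 61.5779 [stop]  node(7,3) S=60.1886 payoff=45.3214 vs cont=44.6327 → 45.3214 [stop]  node(7,4) S=82.4608 payoff=23.0492 vs cont=22.3606 → 23.0492 [stop]  node(7,5) S=112.9745 payoff=0.0000 vs cont=4.6312 → 4.6312 [wait]  node(7,6) S=154.7794 payoff=0.0000 vs cont=0.0000 → 0.0000 [wait]  node(7,7) S=212.0538 payoff=0.0000 vs cont=0.0000 → 0.0000 [wait]  ⇒ S*(7)=82.4608
t_6: node(6,0) S=27.3957 payoff=78.1143 vs cont=77.4257 → 78.1143 [stop]  node(6,1) S=37.5332 payoff=67.9768 vs cont=67.2882 → 67.9768 [stop]  node(6,2) S=51.4219 payoff=54.0881 vs cont=53.3995 → 54.0881 [stop]  node(6,3) S=70.4500 payoff=35.0600 vs cont=34.3714 → 35.0600 [stop]  node(6,4) S=96.5192 payoff=8.9908 vs cont=14.0883 → 14.0883 [wait]  node(6,5) S=132.2351 payoff=0.0000 vs cont=2.3856 → 2.3856 [wait]  node(6,6) S=181.1672 payoff=0.0000 vs cont=0.0000 → 0.0000 [wait]  ⇒ S*(6)=70.4500
t_5: node(5,0) S=32.0663 payoff=73.4437 vs cont=72.7551 → 73.4437 [stop]  node(5,1) S=43.9321 payoff=61.5779 vs cont=60.8893 → 61.5779 [stop]  node(5,2) S=60.1886 payoff=45.3214 vs cont=44.6327 → 45.3214 [stop]  node(5,3) S=82.4608 payoff=23.0492 vs cont=24.7991 → 24.7991 [wait]  node(5,4) S=112.9745 payoff=0.0000 vs cont=8.3982 → 8.3982 [wait]  node(5,5) S=154.7794 payoff=0.0000 vs cont=1.2288 → 1.2288 [wait]  ⇒ S*(5)=60.1886
t_4: node(4,0) S=37.5332 payoff=67.9768 vs cont=67.2882 → 67.9768 [stop]  node(4,1) S=51.4219 payoff=54.0881 vs cont=53.3995 → 54.0881 [stop]  node(4,2) S=70.4500 payoff=35.0600 vs cont=35.2084 → 35.2084 [wait]  node(4,3) S=96.5192 payoff=8.9908 vs cont=16.7916 → 16.7916 [wait]  node(4,4) S=132.2351 payoff=0.0000 vs cont=4.9138 → 4.9138 [wait]  ⇒ S*(4)=51.4219
t_3: node(3,0) S=43.9321 payoff=61.5779 vs cont=60.8893 → 61.5779 [stop]  node(3,1) S=60.1886 payoff=45.3214 vs cont=44.7037 → 45.3214 [stop]  node(3,2) S=82.4608 payoff=23.0492 vs cont=26.1687 → 26.1687 [wait]  node(3,3) S=112.9745 payoff=0.0000 vs cont=11.0001 → 11.0001 [wait]  ⇒ S*(3)=60.1886
t_2: node(2,0) S=51.4219 payoff=54.0881 vs cont=53.3995 → 54.0881 [stop]  node(2,1) S=70.4500 payoff=35.0600 vs cont=35.8636 → 35.8636 [wait]  node(2,2) S=96.5192 payoff=8.9908 vs cont=18.7418 → 18.7418 [wait]  ⇒ S*(2)=51.4219
t_1: node(1,0) S=60.1886 payoff=45.3214 vs cont=45.0172 → 45.3214 [stop]  node(1,1) S=82.4608 payoff=23.0492 vs cont=27.4391 → 27.4391 [wait]  ⇒ S*(1)=60.1886
t_0: node(0,0) S=70.4500 payoff=35.0600 vs cont=36.4713 → 36.4713 [wait]  ⇒ S*(0)=-

price = 36.4713
boundary = - 60.1886 51.4219 60.1886 51.4219 60.1886 70.4500 82.4608
tree:
36.4713
45.3214 27.4391
54.0881 35.8636 18.7418
61.5779 45.3214 26.1687 11.0001
67.9768 54.0881 35.2084 16.7916 4.9138
73.4437 61.5779 45.3214 24.7991 8.3982 1.2288
78.1143 67.9768 54.0881 35.0600 14.0883 2.3856 0.0000
82.1046 73.4437 61.5779 45.3214 23.0492 4.6312 0.0000 0.0000
85.5137 78.1143 67.9768 54.0881 35.0600 8.9908 0.0000 0.0000 0.0000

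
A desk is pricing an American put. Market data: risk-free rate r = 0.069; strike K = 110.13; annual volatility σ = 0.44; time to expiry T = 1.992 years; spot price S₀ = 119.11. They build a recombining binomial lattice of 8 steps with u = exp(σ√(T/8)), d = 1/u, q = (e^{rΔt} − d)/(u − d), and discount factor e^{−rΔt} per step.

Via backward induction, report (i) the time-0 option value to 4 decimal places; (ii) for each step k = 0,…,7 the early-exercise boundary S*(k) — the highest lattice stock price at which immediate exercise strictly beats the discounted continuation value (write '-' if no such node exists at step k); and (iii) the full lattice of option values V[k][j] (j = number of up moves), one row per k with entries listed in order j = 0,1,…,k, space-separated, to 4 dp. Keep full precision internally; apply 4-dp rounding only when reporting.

Δt=0.24900  u=1.24553  d=0.80287  q=0.48448  discount=0.98297
step 8 (expiry): payoffs max(K−S,0) = 89.5654 78.2273 60.6381 33.3512 0.0000 0.0000 0.0000 0.0000 0.0000
step 7: (k=7,j=0): S=25.6138, (K−S)⁺=84.5162, hold=82.6402 ⇒ V=84.5162 exercise | (k=7,j=1): S=39.7357, (K−S)⁺=70.3943, hold=68.5183 ⇒ V=70.3943 exercise | (k=7,j=2): S=61.6436, (K−S)⁺=48.4864, hold=46.6105 ⇒ V=48.4864 exercise | (k=7,j=3): S=95.6301, (K−S)⁺=14.4999, hold=16.9004 ⇒ V=16.9004 continue | (k=7,j=4): S=148.3548, (K−S)⁺=0.0000, hold=0.0000 ⇒ V=0.0000 continue | (k=7,j=5): S=230.1488, (K−S)⁺=0.0000, hold=0.0000 ⇒ V=0.0000 continue | (k=7,j=6): S=357.0391, (K−S)⁺=0.0000, hold=0.0000 ⇒ V=0.0000 continue | (k=7,j=7): S=553.8890, (K−S)⁺=0.0000, hold=0.0000 ⇒ V=0.0000 continue  boundary S*=61.6436
step 6: (k=6,j=0): S=31.9027, (K−S)⁺=78.2273, hold=76.3513 ⇒ V=78.2273 exercise | (k=6,j=1): S=49.4919, (K−S)⁺=60.6381, hold=58.7621 ⇒ V=60.6381 exercise | (k=6,j=2): S=76.7788, (K−S)⁺=33.3512, hold=32.6184 ⇒ V=33.3512 exercise | (k=6,j=3): S=119.1100, (K−S)⁺=0.0000, hold=8.5641 ⇒ V=8.5641 continue | (k=6,j=4): S=184.7801, (K−S)⁺=0.0000, hold=0.0000 ⇒ V=0.0000 continue | (k=6,j=5): S=286.6568, (K−S)⁺=0.0000, hold=0.0000 ⇒ V=0.0000 continue | (k=6,j=6): S=444.7022, (K−S)⁺=0.0000, hold=0.0000 ⇒ V=0.0000 continue  boundary S*=76.7788
step 5: (k=5,j=0): S=39.7357, (K−S)⁺=70.3943, hold=68.5183 ⇒ V=70.3943 exercise | (k=5,j=1): S=61.6436, (K−S)⁺=48.4864, hold=46.6105 ⇒ V=48.4864 exercise | (k=5,j=2): S=95.6301, (K−S)⁺=14.4999, hold=20.9788 ⇒ V=20.9788 continue | (k=5,j=3): S=148.3548, (K−S)⁺=0.0000, hold=4.3398 ⇒ V=4.3398 continue | (k=5,j=4): S=230.1488, (K−S)⁺=0.0000, hold=0.0000 ⇒ V=0.0000 continue | (k=5,j=5): S=357.0391, (K−S)⁺=0.0000, hold=0.0000 ⇒ V=0.0000 continue  boundary S*=61.6436
step 4: (k=4,j=0): S=49.4919, (K−S)⁺=60.6381, hold=58.7621 ⇒ V=60.6381 exercise | (k=4,j=1): S=76.7788, (K−S)⁺=33.3512, hold=34.5607 ⇒ V=34.5607 continue | (k=4,j=2): S=119.1100, (K−S)⁺=0.0000, hold=12.6975 ⇒ V=12.6975 continue | (k=4,j=3): S=184.7801, (K−S)⁺=0.0000, hold=2.1991 ⇒ V=2.1991 continue | (k=4,j=4): S=286.6568, (K−S)⁺=0.0000, hold=0.0000 ⇒ V=0.0000 continue  boundary S*=49.4919
step 3: (k=3,j=0): S=61.6436, (K−S)⁺=48.4864, hold=47.1864 ⇒ V=48.4864 exercise | (k=3,j=1): S=95.6301, (K−S)⁺=14.4999, hold=23.5602 ⇒ V=23.5602 continue | (k=3,j=2): S=148.3548, (K−S)⁺=0.0000, hold=7.4816 ⇒ V=7.4816 continue | (k=3,j=3): S=230.1488, (K−S)⁺=0.0000, hold=1.1144 ⇒ V=1.1144 continue  boundary S*=61.6436
step 2: (k=2,j=0): S=76.7788, (K−S)⁺=33.3512, hold=35.7900 ⇒ V=35.7900 continue | (k=2,j=1): S=119.1100, (K−S)⁺=0.0000, hold=15.5018 ⇒ V=15.5018 continue | (k=2,j=2): S=184.7801, (K−S)⁺=0.0000, hold=4.3219 ⇒ V=4.3219 continue  boundary S*=-
step 1: (k=1,j=0): S=95.6301, (K−S)⁺=14.4999, hold=25.5186 ⇒ V=25.5186 continue | (k=1,j=1): S=148.3548, (K−S)⁺=0.0000, hold=9.9136 ⇒ V=9.9136 continue  boundary S*=-
step 0: (k=0,j=0): S=119.1100, (K−S)⁺=0.0000, hold=17.6524 ⇒ V=17.6524 continue  boundary S*=-

price = 17.6524
boundary = - - - 61.6436 49.4919 61.6436 76.7788 61.6436
tree:
17.6524
25.5186 9.9136
35.7900 15.5018 4.3219
48.4864 23.5602 7.4816 1.1144
60.6381 34.5607 12.6975 2.1991 0.0000
70.3943 48.4864 20.9788 4.3398 0.0000 0.0000
78.2273 60.6381 33.3512 8.5641 0.0000 0.0000 0.0000
84.5162 70.3943 48.4864 16.9004 0.0000 0.0000 0.0000 0.0000
89.5654 78.2273 60.6381 33.3512 0.0000 0.0000 0.0000 0.0000 0.0000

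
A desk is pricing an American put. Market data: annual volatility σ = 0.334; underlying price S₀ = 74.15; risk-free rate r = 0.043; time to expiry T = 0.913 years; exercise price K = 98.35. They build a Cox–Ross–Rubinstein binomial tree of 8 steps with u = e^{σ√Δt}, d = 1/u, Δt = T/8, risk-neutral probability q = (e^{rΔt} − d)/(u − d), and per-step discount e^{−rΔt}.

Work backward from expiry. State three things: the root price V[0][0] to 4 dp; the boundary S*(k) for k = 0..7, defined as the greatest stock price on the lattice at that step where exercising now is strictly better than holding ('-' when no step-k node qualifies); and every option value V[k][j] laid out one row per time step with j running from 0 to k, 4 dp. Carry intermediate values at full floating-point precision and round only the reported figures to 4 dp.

price = 25.3123
boundary = - 66.2382 59.1705 66.2382 59.1705 66.2382 74.1500 83.0069
tree:
25.3123
32.1118 18.5880
39.1795 24.8593 12.3388
45.4930 32.1118 17.6657 6.9962
51.1328 39.1795 24.3619 10.9712 2.9873
56.1709 45.4930 32.1118 16.6531 5.2508 0.6947
60.6715 51.1328 39.1795 24.2000 9.0757 1.3786 0.0000
64.6918 56.1709 45.4930 32.1118 15.3431 2.7356 0.0000 0.0000
68.2831 60.6715 51.1328 39.1795 24.2000 5.4284 0.0000 0.0000 0.0000

params: Δt=0.11413 u=1.11945 d=0.89330 q=0.49358 e^(-rΔt)=0.99510
t_8 payoffs: 68.2831 60.6715 51.1328 39.1795 24.2000 5.4284 0.0000 0.0000 0.0000
t_7: node(7,0) S=33.6582 payoff=64.6918 vs cont=64.2103 → 64.6918 [stop]  node(7,1) S=42.1791 payoff=56.1709 vs cont=55.6895 → 56.1709 [stop]  node(7,2) S=52.8570 payoff=45.4930 vs cont=45.0115 → 45.4930 [stop]  node(7,3) S=66.2382 payoff=32.1118 vs cont=31.6304 → 32.1118 [stop]  node(7,4) S=83.0069 payoff=15.3431 vs cont=14.8617 → 15.3431 [stop]  node(7,5) S=104.0207 payoff=0.0000 vs cont=2.7356 → 2.7356 [wait]  node(7,6) S=130.3543 payoff=0.0000 vs cont=0.0000 → 0.0000 [wait]  node(7,7) S=163.3545 payoff=0.0000 vs cont=0.0000 → 0.0000 [wait]  ⇒ S*(7)=83.0069
t_6: node(6,0) S=37.6785 payoff=60.6715 vs cont=60.1900 → 60.6715 [stop]  node(6,1) S=47.2172 payoff=51.1328 vs cont=50.6514 → 51.1328 [stop]  node(6,2) S=59.1705 payoff=39.1795 vs cont=38.6980 → 39.1795 [stop]  node(6,3) S=74.1500 payoff=24.2000 vs cont=23.7185 → 24.2000 [stop]  node(6,4) S=92.9216 payoff=5.4284 vs cont=9.0757 → 9.0757 [wait]  node(6,5) S=116.4454 payoff=0.0000 vs cont=1.3786 → 1.3786 [wait]  node(6,6) S=145.9245 payoff=0.0000 vs cont=0.0000 → 0.0000 [wait]  ⇒ S*(6)=74.1500
t_5: node(5,0) S=42.1791 payoff=56.1709 vs cont=55.6895 → 56.1709 [stop]  node(5,1) S=52.8570 payoff=45.4930 vs cont=45.0115 → 45.4930 [stop]  node(5,2) S=66.2382 payoff=32.1118 vs cont=31.6304 → 32.1118 [stop]  node(5,3) S=83.0069 payoff=15.3431 vs cont=16.6531 → 16.6531 [wait]  node(5,4) S=104.0207 payoff=0.0000 vs cont=5.2508 → 5.2508 [wait]  node(5,5) S=130.3543 payoff=0.0000 vs cont=0.6947 → 0.6947 [wait]  ⇒ S*(5)=66.2382
t_4: node(4,0) S=47.2172 payoff=51.1328 vs cont=50.6514 → 51.1328 [stop]  node(4,1) S=59.1705 payoff=39.1795 vs cont=38.6980 → 39.1795 [stop]  node(4,2) S=74.1500 payoff=24.2000 vs cont=24.3619 → 24.3619 [wait]  node(4,3) S=92.9216 payoff=5.4284 vs cont=10.9712 → 10.9712 [wait]  node(4,4) S=116.4454 payoff=0.0000 vs cont=2.9873 → 2.9873 [wait]  ⇒ S*(4)=59.1705
t_3: node(3,0) S=52.8570 payoff=45.4930 vs cont=45.0115 → 45.4930 [stop]  node(3,1) S=66.2382 payoff=32.1118 vs cont=31.7099 → 32.1118 [stop]  node(3,2) S=83.0069 payoff=15.3431 vs cont=17.6657 → 17.6657 [wait]  node(3,3) S=104.0207 payoff=0.0000 vs cont=6.9962 → 6.9962 [wait]  ⇒ S*(3)=66.2382
t_2: node(2,0) S=59.1705 payoff=39.1795 vs cont=38.6980 → 39.1795 [stop]  node(2,1) S=74.1500 payoff=24.2000 vs cont=24.8593 → 24.8593 [wait]  node(2,2) S=92.9216 payoff=5.4284 vs cont=12.3388 → 12.3388 [wait]  ⇒ S*(2)=59.1705
t_1: node(1,0) S=66.2382 payoff=32.1118 vs cont=31.9542 → 32.1118 [stop]  node(1,1) S=83.0069 payoff=15.3431 vs cont=18.5880 → 18.5880 [wait]  ⇒ S*(1)=66.2382
t_0: node(0,0) S=74.1500 payoff=24.2000 vs cont=25.3123 → 25.3123 [wait]  ⇒ S*(0)=-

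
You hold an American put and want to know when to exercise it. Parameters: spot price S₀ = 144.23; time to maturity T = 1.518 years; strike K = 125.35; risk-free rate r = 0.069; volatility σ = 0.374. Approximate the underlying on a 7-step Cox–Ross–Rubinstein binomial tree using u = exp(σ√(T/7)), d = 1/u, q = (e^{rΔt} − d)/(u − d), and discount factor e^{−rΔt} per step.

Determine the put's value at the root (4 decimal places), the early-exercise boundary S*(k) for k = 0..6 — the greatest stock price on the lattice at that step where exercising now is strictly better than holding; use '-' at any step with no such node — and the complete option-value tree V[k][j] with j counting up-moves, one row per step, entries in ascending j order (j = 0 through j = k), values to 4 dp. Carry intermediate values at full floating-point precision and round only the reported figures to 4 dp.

price = 11.8296
boundary = - - - 85.5343 71.8624 85.5343 101.8072
tree:
11.8296
18.3219 5.6847
27.5234 9.6597 1.8752
39.8157 16.0433 3.5581 0.2464
53.4876 25.8373 6.7190 0.4999 0.0000
64.9742 39.8157 12.6178 1.0142 0.0000 0.0000
74.6247 53.4876 23.5428 2.0575 0.0000 0.0000 0.0000
82.7327 64.9742 39.8157 4.1739 0.0000 0.0000 0.0000 0.0000

Δt=0.21686, u=1.19025, d=0.84016, q=0.49963, disc=e^(-rΔt)=0.98515
k=7 terminal: V=max(K-S,0) → 82.7327 64.9742 39.8157 4.1739 0.0000 0.0000 0.0000 0.0000
k=6: j=0 S=50.7253 intr=74.6247 cont=72.7630 V=74.6247[EX]; j=1 S=71.8624 intr=53.4876 cont=51.6259 V=53.4876[EX]; j=2 S=101.8072 intr=23.5428 cont=21.6811 V=23.5428[EX]; j=3 S=144.2300 intr=0.0000 cont=2.0575 V=2.0575[hold]; j=4 S=204.3302 intr=0.0000 cont=0.0000 V=0.0000[hold]; j=5 S=289.4740 intr=0.0000 cont=0.0000 V=0.0000[hold]; j=6 S=410.0969 intr=0.0000 cont=0.0000 V=0.0000[hold]  S*(6)=101.8072
k=5: j=0 S=60.3758 intr=64.9742 cont=63.1125 V=64.9742[EX]; j=1 S=85.5343 intr=39.8157 cont=37.9541 V=39.8157[EX]; j=2 S=121.1761 intr=4.1739 cont=12.6178 V=12.6178[hold]; j=3 S=171.6699 intr=0.0000 cont=1.0142 V=1.0142[hold]; j=4 S=243.2042 intr=0.0000 cont=0.0000 V=0.0000[hold]; j=5 S=344.5466 intr=0.0000 cont=0.0000 V=0.0000[hold]  S*(5)=85.5343
k=4: j=0 S=71.8624 intr=53.4876 cont=51.6259 V=53.4876[EX]; j=1 S=101.8072 intr=23.5428 cont=25.8373 V=25.8373[hold]; j=2 S=144.2300 intr=0.0000 cont=6.7190 V=6.7190[hold]; j=3 S=204.3302 intr=0.0000 cont=0.4999 V=0.4999[hold]; j=4 S=289.4740 intr=0.0000 cont=0.0000 V=0.0000[hold]  S*(4)=71.8624
k=3: j=0 S=85.5343 intr=39.8157 cont=39.0835 V=39.8157[EX]; j=1 S=121.1761 intr=4.1739 cont=16.0433 V=16.0433[hold]; j=2 S=171.6699 intr=0.0000 cont=3.5581 V=3.5581[hold]; j=3 S=243.2042 intr=0.0000 cont=0.2464 V=0.2464[hold]  S*(3)=85.5343
k=2: j=0 S=101.8072 intr=23.5428 cont=27.5234 V=27.5234[hold]; j=1 S=144.2300 intr=0.0000 cont=9.6597 V=9.6597[hold]; j=2 S=204.3302 intr=0.0000 cont=1.8752 V=1.8752[hold]  S*(2)=-
k=1: j=0 S=121.1761 intr=4.1739 cont=18.3219 V=18.3219[hold]; j=1 S=171.6699 intr=0.0000 cont=5.6847 V=5.6847[hold]  S*(1)=-
k=0: j=0 S=144.2300 intr=0.0000 cont=11.8296 V=11.8296[hold]  S*(0)=-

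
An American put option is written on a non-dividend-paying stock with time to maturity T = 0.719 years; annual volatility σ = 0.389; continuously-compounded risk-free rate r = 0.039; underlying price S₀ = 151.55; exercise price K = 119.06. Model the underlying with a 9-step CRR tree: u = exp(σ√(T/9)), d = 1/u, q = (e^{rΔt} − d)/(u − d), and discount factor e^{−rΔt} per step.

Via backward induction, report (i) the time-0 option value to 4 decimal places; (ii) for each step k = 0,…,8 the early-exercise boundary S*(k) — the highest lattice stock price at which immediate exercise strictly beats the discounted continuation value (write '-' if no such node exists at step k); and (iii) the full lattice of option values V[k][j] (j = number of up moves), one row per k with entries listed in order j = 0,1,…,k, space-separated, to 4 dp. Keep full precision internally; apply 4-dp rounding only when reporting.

price = 5.4431
boundary = - - - - - - 78.3526 87.4589 97.6235
tree:
5.4431
8.1882 2.5830
12.0356 4.1830 0.9121
17.2178 6.6473 1.6108 0.1811
23.8590 10.3241 2.8123 0.3540 0.0000
31.8476 15.5869 4.8400 0.6918 0.0000 0.0000
40.7074 22.7079 8.1767 1.3520 0.0000 0.0000 0.0000
48.8655 31.6011 13.4743 2.6421 0.0000 0.0000 0.0000 0.0000
56.1742 40.7074 21.4365 5.1633 0.0000 0.0000 0.0000 0.0000 0.0000
62.7219 48.8655 31.6011 10.0906 0.0000 0.0000 0.0000 0.0000 0.0000 0.0000

Δt=0.07989  u=1.11622  d=0.89588  q=0.48670  discount=0.99689
step 9 (expiry): payoffs max(K−S,0) = 62.7219 48.8655 31.6011 10.0906 0.0000 0.0000 0.0000 0.0000 0.0000 0.0000
step 8: (k=8,j=0): S=62.8858, (K−S)⁺=56.1742, hold=55.8038 ⇒ V=56.1742 exercise | (k=8,j=1): S=78.3526, (K−S)⁺=40.7074, hold=40.3370 ⇒ V=40.7074 exercise | (k=8,j=2): S=97.6235, (K−S)⁺=21.4365, hold=21.0661 ⇒ V=21.4365 exercise | (k=8,j=3): S=121.6340, (K−S)⁺=0.0000, hold=5.1633 ⇒ V=5.1633 continue | (k=8,j=4): S=151.5500, (K−S)⁺=0.0000, hold=0.0000 ⇒ V=0.0000 continue | (k=8,j=5): S=188.8238, (K−S)⁺=0.0000, hold=0.0000 ⇒ V=0.0000 continue | (k=8,j=6): S=235.2651, (K−S)⁺=0.0000, hold=0.0000 ⇒ V=0.0000 continue | (k=8,j=7): S=293.1287, (K−S)⁺=0.0000, hold=0.0000 ⇒ V=0.0000 continue | (k=8,j=8): S=365.2239, (K−S)⁺=0.0000, hold=0.0000 ⇒ V=0.0000 continue  boundary S*=97.6235
step 7: (k=7,j=0): S=70.1945, (K−S)⁺=48.8655, hold=48.4951 ⇒ V=48.8655 exercise | (k=7,j=1): S=87.4589, (K−S)⁺=31.6011, hold=31.2307 ⇒ V=31.6011 exercise | (k=7,j=2): S=108.9694, (K−S)⁺=10.0906, hold=13.4743 ⇒ V=13.4743 continue | (k=7,j=3): S=135.7705, (K−S)⁺=0.0000, hold=2.6421 ⇒ V=2.6421 continue | (k=7,j=4): S=169.1634, (K−S)⁺=0.0000, hold=0.0000 ⇒ V=0.0000 continue | (k=7,j=5): S=210.7692, (K−S)⁺=0.0000, hold=0.0000 ⇒ V=0.0000 continue | (k=7,j=6): S=262.6080, (K−S)⁺=0.0000, hold=0.0000 ⇒ V=0.0000 continue | (k=7,j=7): S=327.1966, (K−S)⁺=0.0000, hold=0.0000 ⇒ V=0.0000 continue  boundary S*=87.4589
step 6: (k=6,j=0): S=78.3526, (K−S)⁺=40.7074, hold=40.3370 ⇒ V=40.7074 exercise | (k=6,j=1): S=97.6235, (K−S)⁺=21.4365, hold=22.7079 ⇒ V=22.7079 continue | (k=6,j=2): S=121.6340, (K−S)⁺=0.0000, hold=8.1767 ⇒ V=8.1767 continue | (k=6,j=3): S=151.5500, (K−S)⁺=0.0000, hold=1.3520 ⇒ V=1.3520 continue | (k=6,j=4): S=188.8238, (K−S)⁺=0.0000, hold=0.0000 ⇒ V=0.0000 continue | (k=6,j=5): S=235.2651, (K−S)⁺=0.0000, hold=0.0000 ⇒ V=0.0000 continue | (k=6,j=6): S=293.1287, (K−S)⁺=0.0000, hold=0.0000 ⇒ V=0.0000 continue  boundary S*=78.3526
step 5: (k=5,j=0): S=87.4589, (K−S)⁺=31.6011, hold=31.8476 ⇒ V=31.8476 continue | (k=5,j=1): S=108.9694, (K−S)⁺=10.0906, hold=15.5869 ⇒ V=15.5869 continue | (k=5,j=2): S=135.7705, (K−S)⁺=0.0000, hold=4.8400 ⇒ V=4.8400 continue | (k=5,j=3): S=169.1634, (K−S)⁺=0.0000, hold=0.6918 ⇒ V=0.6918 continue | (k=5,j=4): S=210.7692, (K−S)⁺=0.0000, hold=0.0000 ⇒ V=0.0000 continue | (k=5,j=5): S=262.6080, (K−S)⁺=0.0000, hold=0.0000 ⇒ V=0.0000 continue  boundary S*=-
step 4: (k=4,j=0): S=97.6235, (K−S)⁺=21.4365, hold=23.8590 ⇒ V=23.8590 continue | (k=4,j=1): S=121.6340, (K−S)⁺=0.0000, hold=10.3241 ⇒ V=10.3241 continue | (k=4,j=2): S=151.5500, (K−S)⁺=0.0000, hold=2.8123 ⇒ V=2.8123 continue | (k=4,j=3): S=188.8238, (K−S)⁺=0.0000, hold=0.3540 ⇒ V=0.3540 continue | (k=4,j=4): S=235.2651, (K−S)⁺=0.0000, hold=0.0000 ⇒ V=0.0000 continue  boundary S*=-
step 3: (k=3,j=0): S=108.9694, (K−S)⁺=10.0906, hold=17.2178 ⇒ V=17.2178 continue | (k=3,j=1): S=135.7705, (K−S)⁺=0.0000, hold=6.6473 ⇒ V=6.6473 continue | (k=3,j=2): S=169.1634, (K−S)⁺=0.0000, hold=1.6108 ⇒ V=1.6108 continue | (k=3,j=3): S=210.7692, (K−S)⁺=0.0000, hold=0.1811 ⇒ V=0.1811 continue  boundary S*=-
step 2: (k=2,j=0): S=121.6340, (K−S)⁺=0.0000, hold=12.0356 ⇒ V=12.0356 continue | (k=2,j=1): S=151.5500, (K−S)⁺=0.0000, hold=4.1830 ⇒ V=4.1830 continue | (k=2,j=2): S=188.8238, (K−S)⁺=0.0000, hold=0.9121 ⇒ V=0.9121 continue  boundary S*=-
step 1: (k=1,j=0): S=135.7705, (K−S)⁺=0.0000, hold=8.1882 ⇒ V=8.1882 continue | (k=1,j=1): S=169.1634, (K−S)⁺=0.0000, hold=2.5830 ⇒ V=2.5830 continue  boundary S*=-
step 0: (k=0,j=0): S=151.5500, (K−S)⁺=0.0000, hold=5.4431 ⇒ V=5.4431 continue  boundary S*=-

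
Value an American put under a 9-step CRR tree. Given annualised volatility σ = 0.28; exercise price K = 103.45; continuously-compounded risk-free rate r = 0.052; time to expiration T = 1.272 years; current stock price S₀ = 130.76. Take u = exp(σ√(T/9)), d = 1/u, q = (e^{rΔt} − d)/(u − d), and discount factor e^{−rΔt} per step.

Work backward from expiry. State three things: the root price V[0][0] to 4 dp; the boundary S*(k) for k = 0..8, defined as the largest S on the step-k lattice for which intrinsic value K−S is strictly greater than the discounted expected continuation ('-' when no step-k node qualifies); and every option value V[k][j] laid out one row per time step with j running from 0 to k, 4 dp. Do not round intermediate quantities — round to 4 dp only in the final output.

price = 3.5950
boundary = - - - - - 77.2497 69.5314 77.2497 85.8247
tree:
3.5950
5.6576 1.6550
8.6950 2.8059 0.5675
12.9977 4.6653 1.0507 0.1090
18.8076 7.5746 1.9228 0.2235 0.0000
26.2003 11.9400 3.4681 0.4582 0.0000 0.0000
33.9186 18.1263 6.1380 0.9395 0.0000 0.0000 0.0000
40.8657 26.2003 10.5907 1.9264 0.0000 0.0000 0.0000 0.0000
47.1187 33.9186 17.6253 3.9498 0.0000 0.0000 0.0000 0.0000 0.0000
52.7469 40.8657 26.2003 8.0984 0.0000 0.0000 0.0000 0.0000 0.0000 0.0000

Δt=0.14133, u=1.11100, d=0.90009, q=0.50868, disc=e^(-rΔt)=0.99268
k=9 terminal: V=max(K-S,0) → 52.7469 40.8657 26.2003 8.0984 0.0000 0.0000 0.0000 0.0000 0.0000 0.0000
k=8: j=0 S=56.3313 intr=47.1187 cont=46.3612 V=47.1187[EX]; j=1 S=69.5314 intr=33.9186 cont=33.1611 V=33.9186[EX]; j=2 S=85.8247 intr=17.6253 cont=16.8678 V=17.6253[EX]; j=3 S=105.9360 intr=0.0000 cont=3.9498 V=3.9498[hold]; j=4 S=130.7600 intr=0.0000 cont=0.0000 V=0.0000[hold]; j=5 S=161.4010 intr=0.0000 cont=0.0000 V=0.0000[hold]; j=6 S=199.2220 intr=0.0000 cont=0.0000 V=0.0000[hold]; j=7 S=245.9057 intr=0.0000 cont=0.0000 V=0.0000[hold]; j=8 S=303.5288 intr=0.0000 cont=0.0000 V=0.0000[hold]  S*(8)=85.8247
k=7: j=0 S=62.5843 intr=40.8657 cont=40.1082 V=40.8657[EX]; j=1 S=77.2497 intr=26.2003 cont=25.4428 V=26.2003[EX]; j=2 S=95.3516 intr=8.0984 cont=10.5907 V=10.5907[hold]; j=3 S=117.6953 intr=0.0000 cont=1.9264 V=1.9264[hold]; j=4 S=145.2749 intr=0.0000 cont=0.0000 V=0.0000[hold]; j=5 S=179.3171 intr=0.0000 cont=0.0000 V=0.0000[hold]; j=6 S=221.3365 intr=0.0000 cont=0.0000 V=0.0000[hold]; j=7 S=273.2023 intr=0.0000 cont=0.0000 V=0.0000[hold]  S*(7)=77.2497
k=6: j=0 S=69.5314 intr=33.9186 cont=33.1611 V=33.9186[EX]; j=1 S=85.8247 intr=17.6253 cont=18.1263 V=18.1263[hold]; j=2 S=105.9360 intr=0.0000 cont=6.1380 V=6.1380[hold]; j=3 S=130.7600 intr=0.0000 cont=0.9395 V=0.9395[hold]; j=4 S=161.4010 intr=0.0000 cont=0.0000 V=0.0000[hold]; j=5 S=199.2220 intr=0.0000 cont=0.0000 V=0.0000[hold]; j=6 S=245.9057 intr=0.0000 cont=0.0000 V=0.0000[hold]  S*(6)=69.5314
k=5: j=0 S=77.2497 intr=26.2003 cont=25.6958 V=26.2003[EX]; j=1 S=95.3516 intr=8.0984 cont=11.9400 V=11.9400[hold]; j=2 S=117.6953 intr=0.0000 cont=3.4681 V=3.4681[hold]; j=3 S=145.2749 intr=0.0000 cont=0.4582 V=0.4582[hold]; j=4 S=179.3171 intr=0.0000 cont=0.0000 V=0.0000[hold]; j=5 S=221.3365 intr=0.0000 cont=0.0000 V=0.0000[hold]  S*(5)=77.2497
k=4: j=0 S=85.8247 intr=17.6253 cont=18.8076 V=18.8076[hold]; j=1 S=105.9360 intr=0.0000 cont=7.5746 V=7.5746[hold]; j=2 S=130.7600 intr=0.0000 cont=1.9228 V=1.9228[hold]; j=3 S=161.4010 intr=0.0000 cont=0.2235 V=0.2235[hold]; j=4 S=199.2220 intr=0.0000 cont=0.0000 V=0.0000[hold]  S*(4)=-
k=3: j=0 S=95.3516 intr=8.0984 cont=12.9977 V=12.9977[hold]; j=1 S=117.6953 intr=0.0000 cont=4.6653 V=4.6653[hold]; j=2 S=145.2749 intr=0.0000 cont=1.0507 V=1.0507[hold]; j=3 S=179.3171 intr=0.0000 cont=0.1090 V=0.1090[hold]  S*(3)=-
k=2: j=0 S=105.9360 intr=0.0000 cont=8.6950 V=8.6950[hold]; j=1 S=130.7600 intr=0.0000 cont=2.8059 V=2.8059[hold]; j=2 S=161.4010 intr=0.0000 cont=0.5675 V=0.5675[hold]  S*(2)=-
k=1: j=0 S=117.6953 intr=0.0000 cont=5.6576 V=5.6576[hold]; j=1 S=145.2749 intr=0.0000 cont=1.6550 V=1.6550[hold]  S*(1)=-
k=0: j=0 S=130.7600 intr=0.0000 cont=3.5950 V=3.5950[hold]  S*(0)=-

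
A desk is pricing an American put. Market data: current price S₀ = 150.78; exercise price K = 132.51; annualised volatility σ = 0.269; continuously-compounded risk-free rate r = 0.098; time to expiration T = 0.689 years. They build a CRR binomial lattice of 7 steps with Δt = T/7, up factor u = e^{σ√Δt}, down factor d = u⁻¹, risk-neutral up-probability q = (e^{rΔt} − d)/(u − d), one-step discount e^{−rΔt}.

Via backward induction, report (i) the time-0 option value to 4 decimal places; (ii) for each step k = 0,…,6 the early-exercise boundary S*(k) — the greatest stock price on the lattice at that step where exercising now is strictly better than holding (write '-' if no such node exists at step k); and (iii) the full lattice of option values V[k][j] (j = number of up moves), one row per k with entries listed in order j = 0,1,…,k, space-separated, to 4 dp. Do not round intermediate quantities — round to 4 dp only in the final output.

price = 3.4611
boundary = - - - - 107.5811 117.0544 107.5811
tree:
3.4611
5.9648 1.3587
9.9886 2.5930 0.3158
16.1391 4.8506 0.6877 0.0000
24.9289 8.8299 1.4973 0.0000 0.0000
33.6356 15.4556 3.2601 0.0000 0.0000 0.0000
41.6376 24.9289 7.0984 0.0000 0.0000 0.0000 0.0000
48.9920 33.6356 15.4556 0.0000 0.0000 0.0000 0.0000 0.0000

Δt=0.09843, u=1.08806, d=0.91907, q=0.53627, disc=e^(-rΔt)=0.99040
k=7 terminal: V=max(K-S,0) → 48.9920 33.6356 15.4556 0.0000 0.0000 0.0000 0.0000 0.0000
k=6: j=0 S=90.8724 intr=41.6376 cont=40.3656 V=41.6376[EX]; j=1 S=107.5811 intr=24.9289 cont=23.6569 V=24.9289[EX]; j=2 S=127.3620 intr=5.1480 cont=7.0984 V=7.0984[hold]; j=3 S=150.7800 intr=0.0000 cont=0.0000 V=0.0000[hold]; j=4 S=178.5039 intr=0.0000 cont=0.0000 V=0.0000[hold]; j=5 S=211.3253 intr=0.0000 cont=0.0000 V=0.0000[hold]; j=6 S=250.1817 intr=0.0000 cont=0.0000 V=0.0000[hold]  S*(6)=107.5811
k=5: j=0 S=98.8744 intr=33.6356 cont=32.3635 V=33.6356[EX]; j=1 S=117.0544 intr=15.4556 cont=15.2194 V=15.4556[EX]; j=2 S=138.5772 intr=0.0000 cont=3.2601 V=3.2601[hold]; j=3 S=164.0574 intr=0.0000 cont=0.0000 V=0.0000[hold]; j=4 S=194.2225 intr=0.0000 cont=0.0000 V=0.0000[hold]; j=5 S=229.9342 intr=0.0000 cont=0.0000 V=0.0000[hold]  S*(5)=117.0544
k=4: j=0 S=107.5811 intr=24.9289 cont=23.6569 V=24.9289[EX]; j=1 S=127.3620 intr=5.1480 cont=8.8299 V=8.8299[hold]; j=2 S=150.7800 intr=0.0000 cont=1.4973 V=1.4973[hold]; j=3 S=178.5039 intr=0.0000 cont=0.0000 V=0.0000[hold]; j=4 S=211.3253 intr=0.0000 cont=0.0000 V=0.0000[hold]  S*(4)=107.5811
k=3: j=0 S=117.0544 intr=15.4556 cont=16.1391 V=16.1391[hold]; j=1 S=138.5772 intr=0.0000 cont=4.8506 V=4.8506[hold]; j=2 S=164.0574 intr=0.0000 cont=0.6877 V=0.6877[hold]; j=3 S=194.2225 intr=0.0000 cont=0.0000 V=0.0000[hold]  S*(3)=-
k=2: j=0 S=127.3620 intr=5.1480 cont=9.9886 V=9.9886[hold]; j=1 S=150.7800 intr=0.0000 cont=2.5930 V=2.5930[hold]; j=2 S=178.5039 intr=0.0000 cont=0.3158 V=0.3158[hold]  S*(2)=-
k=1: j=0 S=138.5772 intr=0.0000 cont=5.9648 V=5.9648[hold]; j=1 S=164.0574 intr=0.0000 cont=1.3587 V=1.3587[hold]  S*(1)=-
k=0: j=0 S=150.7800 intr=0.0000 cont=3.4611 V=3.4611[hold]  S*(0)=-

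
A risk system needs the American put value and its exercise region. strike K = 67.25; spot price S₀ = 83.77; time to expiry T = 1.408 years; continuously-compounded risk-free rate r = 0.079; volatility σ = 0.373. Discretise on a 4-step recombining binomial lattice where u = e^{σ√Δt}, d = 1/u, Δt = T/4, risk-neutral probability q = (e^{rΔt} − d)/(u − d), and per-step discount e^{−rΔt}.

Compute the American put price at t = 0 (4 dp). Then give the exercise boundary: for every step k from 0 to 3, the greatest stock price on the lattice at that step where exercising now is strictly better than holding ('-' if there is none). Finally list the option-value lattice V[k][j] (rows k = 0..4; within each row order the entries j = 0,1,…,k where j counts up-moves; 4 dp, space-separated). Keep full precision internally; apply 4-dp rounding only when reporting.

price = 4.8230
boundary = - - - 43.1282
tree:
4.8230
8.5611 1.4716
14.7174 3.0760 0.0000
24.1218 6.4295 0.0000 0.0000
32.6838 13.4391 0.0000 0.0000 0.0000

Δt=0.35200  u=1.24770  d=0.80148  q=0.50809  discount=0.97258
step 4 (expiry): payoffs max(K−S,0) = 32.6838 13.4391 0.0000 0.0000 0.0000
step 3: (k=3,j=0): S=43.1282, (K−S)⁺=24.1218, hold=22.2775 ⇒ V=24.1218 exercise | (k=3,j=1): S=67.1397, (K−S)⁺=0.1103, hold=6.4295 ⇒ V=6.4295 continue | (k=3,j=2): S=104.5196, (K−S)⁺=0.0000, hold=0.0000 ⇒ V=0.0000 continue | (k=3,j=3): S=162.7106, (K−S)⁺=0.0000, hold=0.0000 ⇒ V=0.0000 continue  boundary S*=43.1282
step 2: (k=2,j=0): S=53.8109, (K−S)⁺=13.4391, hold=14.7174 ⇒ V=14.7174 continue | (k=2,j=1): S=83.7700, (K−S)⁺=0.0000, hold=3.0760 ⇒ V=3.0760 continue | (k=2,j=2): S=130.4087, (K−S)⁺=0.0000, hold=0.0000 ⇒ V=0.0000 continue  boundary S*=-
step 1: (k=1,j=0): S=67.1397, (K−S)⁺=0.1103, hold=8.5611 ⇒ V=8.5611 continue | (k=1,j=1): S=104.5196, (K−S)⁺=0.0000, hold=1.4716 ⇒ V=1.4716 continue  boundary S*=-
step 0: (k=0,j=0): S=83.7700, (K−S)⁺=0.0000, hold=4.8230 ⇒ V=4.8230 continue  boundary S*=-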